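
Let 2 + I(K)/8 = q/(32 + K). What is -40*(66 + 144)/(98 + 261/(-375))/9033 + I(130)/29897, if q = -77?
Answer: -906322909972/88687843028001 ≈ -0.010219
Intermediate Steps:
I(K) = -16 - 616/(32 + K) (I(K) = -16 + 8*(-77/(32 + K)) = -16 - 616/(32 + K))
-40*(66 + 144)/(98 + 261/(-375))/9033 + I(130)/29897 = -40*(66 + 144)/(98 + 261/(-375))/9033 + (8*(-141 - 2*130)/(32 + 130))/29897 = -8400/(98 + 261*(-1/375))*(1/9033) + (8*(-141 - 260)/162)*(1/29897) = -8400/(98 - 87/125)*(1/9033) + (8*(1/162)*(-401))*(1/29897) = -8400/12163/125*(1/9033) - 1604/81*1/29897 = -8400*125/12163*(1/9033) - 1604/2421657 = -40*26250/12163*(1/9033) - 1604/2421657 = -1050000/12163*1/9033 - 1604/2421657 = -350000/36622793 - 1604/2421657 = -906322909972/88687843028001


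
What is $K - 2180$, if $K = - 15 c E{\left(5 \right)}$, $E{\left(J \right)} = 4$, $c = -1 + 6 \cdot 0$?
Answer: $-2120$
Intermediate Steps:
$c = -1$ ($c = -1 + 0 = -1$)
$K = 60$ ($K = \left(-15\right) \left(-1\right) 4 = 15 \cdot 4 = 60$)
$K - 2180 = 60 - 2180 = -2120$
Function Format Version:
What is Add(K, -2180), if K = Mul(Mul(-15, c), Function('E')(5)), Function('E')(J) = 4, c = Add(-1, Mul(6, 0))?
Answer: -2120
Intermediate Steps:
c = -1 (c = Add(-1, 0) = -1)
K = 60 (K = Mul(Mul(-15, -1), 4) = Mul(15, 4) = 60)
Add(K, -2180) = Add(60, -2180) = -2120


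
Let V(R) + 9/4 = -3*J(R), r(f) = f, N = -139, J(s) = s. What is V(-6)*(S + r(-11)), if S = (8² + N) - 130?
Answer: -3402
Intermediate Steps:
V(R) = -9/4 - 3*R
S = -205 (S = (8² - 139) - 130 = (64 - 139) - 130 = -75 - 130 = -205)
V(-6)*(S + r(-11)) = (-9/4 - 3*(-6))*(-205 - 11) = (-9/4 + 18)*(-216) = (63/4)*(-216) = -3402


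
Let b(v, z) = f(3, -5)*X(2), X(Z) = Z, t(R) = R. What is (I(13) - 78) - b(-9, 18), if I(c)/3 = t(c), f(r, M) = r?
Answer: -45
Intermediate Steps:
b(v, z) = 6 (b(v, z) = 3*2 = 6)
I(c) = 3*c
(I(13) - 78) - b(-9, 18) = (3*13 - 78) - 1*6 = (39 - 78) - 6 = -39 - 6 = -45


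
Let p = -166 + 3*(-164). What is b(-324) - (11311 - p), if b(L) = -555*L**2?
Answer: -58273649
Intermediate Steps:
p = -658 (p = -166 - 492 = -658)
b(-324) - (11311 - p) = -555*(-324)**2 - (11311 - 1*(-658)) = -555*104976 - (11311 + 658) = -58261680 - 1*11969 = -58261680 - 11969 = -58273649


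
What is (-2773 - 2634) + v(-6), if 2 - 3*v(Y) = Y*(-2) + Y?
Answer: -16225/3 ≈ -5408.3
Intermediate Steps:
v(Y) = ⅔ + Y/3 (v(Y) = ⅔ - (Y*(-2) + Y)/3 = ⅔ - (-2*Y + Y)/3 = ⅔ - (-1)*Y/3 = ⅔ + Y/3)
(-2773 - 2634) + v(-6) = (-2773 - 2634) + (⅔ + (⅓)*(-6)) = -5407 + (⅔ - 2) = -5407 - 4/3 = -16225/3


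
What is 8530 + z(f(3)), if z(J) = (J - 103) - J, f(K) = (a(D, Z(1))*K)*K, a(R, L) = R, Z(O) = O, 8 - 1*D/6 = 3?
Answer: 8427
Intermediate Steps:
D = 30 (D = 48 - 6*3 = 48 - 18 = 30)
f(K) = 30*K**2 (f(K) = (30*K)*K = 30*K**2)
z(J) = -103 (z(J) = (-103 + J) - J = -103)
8530 + z(f(3)) = 8530 - 103 = 8427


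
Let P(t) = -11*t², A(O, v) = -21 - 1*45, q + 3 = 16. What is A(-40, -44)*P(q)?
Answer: 122694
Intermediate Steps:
q = 13 (q = -3 + 16 = 13)
A(O, v) = -66 (A(O, v) = -21 - 45 = -66)
A(-40, -44)*P(q) = -(-726)*13² = -(-726)*169 = -66*(-1859) = 122694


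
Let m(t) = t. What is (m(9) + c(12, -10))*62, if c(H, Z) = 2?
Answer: 682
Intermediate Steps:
(m(9) + c(12, -10))*62 = (9 + 2)*62 = 11*62 = 682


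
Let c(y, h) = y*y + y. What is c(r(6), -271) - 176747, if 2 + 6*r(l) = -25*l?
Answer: -1585175/9 ≈ -1.7613e+5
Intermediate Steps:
r(l) = -⅓ - 25*l/6 (r(l) = -⅓ + (-25*l)/6 = -⅓ - 25*l/6)
c(y, h) = y + y² (c(y, h) = y² + y = y + y²)
c(r(6), -271) - 176747 = (-⅓ - 25/6*6)*(1 + (-⅓ - 25/6*6)) - 176747 = (-⅓ - 25)*(1 + (-⅓ - 25)) - 176747 = -76*(1 - 76/3)/3 - 176747 = -76/3*(-73/3) - 176747 = 5548/9 - 176747 = -1585175/9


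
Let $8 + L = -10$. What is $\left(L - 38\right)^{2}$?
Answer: $3136$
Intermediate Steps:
$L = -18$ ($L = -8 - 10 = -18$)
$\left(L - 38\right)^{2} = \left(-18 - 38\right)^{2} = \left(-56\right)^{2} = 3136$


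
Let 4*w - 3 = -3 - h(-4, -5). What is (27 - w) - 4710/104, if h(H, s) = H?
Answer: -1003/52 ≈ -19.288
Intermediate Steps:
w = 1 (w = ¾ + (-3 - 1*(-4))/4 = ¾ + (-3 + 4)/4 = ¾ + (¼)*1 = ¾ + ¼ = 1)
(27 - w) - 4710/104 = (27 - 1*1) - 4710/104 = (27 - 1) - 4710/104 = 26 - 30*157/104 = 26 - 2355/52 = -1003/52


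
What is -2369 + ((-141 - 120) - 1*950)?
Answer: -3580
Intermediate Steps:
-2369 + ((-141 - 120) - 1*950) = -2369 + (-261 - 950) = -2369 - 1211 = -3580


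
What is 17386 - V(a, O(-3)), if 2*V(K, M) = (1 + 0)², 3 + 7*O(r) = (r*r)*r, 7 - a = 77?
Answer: 34771/2 ≈ 17386.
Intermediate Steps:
a = -70 (a = 7 - 1*77 = 7 - 77 = -70)
O(r) = -3/7 + r³/7 (O(r) = -3/7 + ((r*r)*r)/7 = -3/7 + (r²*r)/7 = -3/7 + r³/7)
V(K, M) = ½ (V(K, M) = (1 + 0)²/2 = (½)*1² = (½)*1 = ½)
17386 - V(a, O(-3)) = 17386 - 1*½ = 17386 - ½ = 34771/2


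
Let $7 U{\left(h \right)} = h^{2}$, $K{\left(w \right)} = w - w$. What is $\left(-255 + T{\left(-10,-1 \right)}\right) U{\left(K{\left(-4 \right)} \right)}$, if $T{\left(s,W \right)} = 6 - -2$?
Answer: $0$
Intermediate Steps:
$T{\left(s,W \right)} = 8$ ($T{\left(s,W \right)} = 6 + 2 = 8$)
$K{\left(w \right)} = 0$
$U{\left(h \right)} = \frac{h^{2}}{7}$
$\left(-255 + T{\left(-10,-1 \right)}\right) U{\left(K{\left(-4 \right)} \right)} = \left(-255 + 8\right) \frac{0^{2}}{7} = - 247 \cdot \frac{1}{7} \cdot 0 = \left(-247\right) 0 = 0$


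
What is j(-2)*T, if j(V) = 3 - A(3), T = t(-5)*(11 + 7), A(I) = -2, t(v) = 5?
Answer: 450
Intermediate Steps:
T = 90 (T = 5*(11 + 7) = 5*18 = 90)
j(V) = 5 (j(V) = 3 - 1*(-2) = 3 + 2 = 5)
j(-2)*T = 5*90 = 450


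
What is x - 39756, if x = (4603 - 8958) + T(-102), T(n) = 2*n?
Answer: -44315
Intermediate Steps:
x = -4559 (x = (4603 - 8958) + 2*(-102) = -4355 - 204 = -4559)
x - 39756 = -4559 - 39756 = -44315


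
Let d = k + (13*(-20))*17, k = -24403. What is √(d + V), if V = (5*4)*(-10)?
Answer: I*√29023 ≈ 170.36*I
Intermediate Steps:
d = -28823 (d = -24403 + (13*(-20))*17 = -24403 - 260*17 = -24403 - 4420 = -28823)
V = -200 (V = 20*(-10) = -200)
√(d + V) = √(-28823 - 200) = √(-29023) = I*√29023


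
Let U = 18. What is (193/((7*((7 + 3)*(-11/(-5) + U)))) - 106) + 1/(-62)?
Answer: -2320564/21917 ≈ -105.88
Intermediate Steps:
(193/((7*((7 + 3)*(-11/(-5) + U)))) - 106) + 1/(-62) = (193/((7*((7 + 3)*(-11/(-5) + 18)))) - 106) + 1/(-62) = (193/((7*(10*(-11*(-⅕) + 18)))) - 106) - 1/62 = (193/((7*(10*(11/5 + 18)))) - 106) - 1/62 = (193/((7*(10*(101/5)))) - 106) - 1/62 = (193/((7*202)) - 106) - 1/62 = (193/1414 - 106) - 1/62 = -149691/1414 - 1/62 = -2320564/21917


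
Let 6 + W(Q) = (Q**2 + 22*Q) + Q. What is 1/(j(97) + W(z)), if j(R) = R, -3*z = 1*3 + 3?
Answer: 1/49 ≈ 0.020408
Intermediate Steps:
z = -2 (z = -(1*3 + 3)/3 = -(3 + 3)/3 = -1/3*6 = -2)
W(Q) = -6 + Q**2 + 23*Q (W(Q) = -6 + ((Q**2 + 22*Q) + Q) = -6 + (Q**2 + 23*Q) = -6 + Q**2 + 23*Q)
1/(j(97) + W(z)) = 1/(97 + (-6 + (-2)**2 + 23*(-2))) = 1/(97 + (-6 + 4 - 46)) = 1/(97 - 48) = 1/49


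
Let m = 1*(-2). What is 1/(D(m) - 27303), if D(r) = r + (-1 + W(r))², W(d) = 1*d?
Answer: -1/27296 ≈ -3.6635e-5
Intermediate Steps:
W(d) = d
m = -2
D(r) = r + (-1 + r)²
1/(D(m) - 27303) = 1/((-2 + (-1 - 2)²) - 27303) = 1/((-2 + (-3)²) - 27303) = 1/((-2 + 9) - 27303) = 1/(7 - 27303) = 1/(-27296) = -1/27296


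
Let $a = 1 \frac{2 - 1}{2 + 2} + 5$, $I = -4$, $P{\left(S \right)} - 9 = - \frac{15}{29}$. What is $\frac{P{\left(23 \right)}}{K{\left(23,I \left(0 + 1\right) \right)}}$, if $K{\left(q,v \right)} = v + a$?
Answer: $\frac{984}{145} \approx 6.7862$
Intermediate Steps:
$P{\left(S \right)} = \frac{246}{29}$ ($P{\left(S \right)} = 9 - \frac{15}{29} = \frac{246}{29}$)
$a = \frac{21}{4}$ ($a = 1 \cdot 1 \cdot \frac{1}{4} + 5 = 1 \cdot \frac{1}{4} + 5 = \frac{1}{4} + 5 = \frac{21}{4} \approx 5.25$)
$K{\left(q,v \right)} = \frac{21}{4} + v$ ($K{\left(q,v \right)} = v + \frac{21}{4} = \frac{21}{4} + v$)
$\frac{P{\left(23 \right)}}{K{\left(23,I \left(0 + 1\right) \right)}} = \frac{246}{29 \left(\frac{21}{4} - 4 \left(0 + 1\right)\right)} = \frac{246}{29 \left(\frac{21}{4} - 4\right)} = \frac{246}{29 \cdot \frac{5}{4}} = \frac{246}{29} \cdot \frac{4}{5} = \frac{984}{145}$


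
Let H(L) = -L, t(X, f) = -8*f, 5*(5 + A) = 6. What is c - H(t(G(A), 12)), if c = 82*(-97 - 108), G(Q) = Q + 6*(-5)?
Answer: -16906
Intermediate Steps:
A = -19/5 (A = -5 + (1/5)*6 = -5 + 6/5 = -19/5 ≈ -3.8000)
G(Q) = -30 + Q (G(Q) = Q - 30 = -30 + Q)
c = -16810 (c = 82*(-205) = -16810)
c - H(t(G(A), 12)) = -16810 - (-1)*(-8*12) = -16810 - (-1)*(-96) = -16810 - 1*96 = -16810 - 96 = -16906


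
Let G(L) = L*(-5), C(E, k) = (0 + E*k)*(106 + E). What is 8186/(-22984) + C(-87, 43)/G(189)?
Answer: 270990661/3619980 ≈ 74.860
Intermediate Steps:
C(E, k) = E*k*(106 + E) (C(E, k) = (E*k)*(106 + E) = E*k*(106 + E))
G(L) = -5*L
8186/(-22984) + C(-87, 43)/G(189) = 8186/(-22984) + (-87*43*(106 - 87))/((-5*189)) = 8186*(-1/22984) - 87*43*19/(-945) = -4093/11492 - 71079*(-1/945) = -4093/11492 + 23693/315 = 270990661/3619980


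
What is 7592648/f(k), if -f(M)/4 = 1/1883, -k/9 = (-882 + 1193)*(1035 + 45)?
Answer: -3574239046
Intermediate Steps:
k = -3022920 (k = -9*(-882 + 1193)*(1035 + 45) = -2799*1080 = -9*335880 = -3022920)
f(M) = -4/1883
7592648/f(k) = 7592648/(-4/1883) = 7592648*(-1883/4) = -3574239046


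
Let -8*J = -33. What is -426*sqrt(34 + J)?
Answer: -213*sqrt(610)/2 ≈ -2630.4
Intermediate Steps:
J = 33/8 (J = -1/8*(-33) = 33/8 ≈ 4.1250)
-426*sqrt(34 + J) = -426*sqrt(34 + 33/8) = -213*sqrt(610)/2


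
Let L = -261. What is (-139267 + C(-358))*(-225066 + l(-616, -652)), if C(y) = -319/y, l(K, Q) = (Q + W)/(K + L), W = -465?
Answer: 9840915358536255/313966 ≈ 3.1344e+10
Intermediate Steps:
l(K, Q) = (-465 + Q)/(-261 + K) (l(K, Q) = (Q - 465)/(K - 261) = (-465 + Q)/(-261 + K))
(-139267 + C(-358))*(-225066 + l(-616, -652)) = (-139267 - 319/(-358))*(-225066 + (-465 - 652)/(-261 - 616)) = (-139267 - 319*(-1/358))*(-225066 - 1117/(-877)) = (-139267 + 319/358)*(-225066 - 1/877*(-1117)) = -49857267*(-225066 + 1117/877)/358 = -49857267/358*(-197381765/877) = 9840915358536255/313966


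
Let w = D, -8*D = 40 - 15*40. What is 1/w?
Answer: 1/70 ≈ 0.014286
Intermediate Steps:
D = 70 (D = -(40 - 15*40)/8 = -(40 - 600)/8 = -⅛*(-560) = 70)
w = 70
1/w = 1/70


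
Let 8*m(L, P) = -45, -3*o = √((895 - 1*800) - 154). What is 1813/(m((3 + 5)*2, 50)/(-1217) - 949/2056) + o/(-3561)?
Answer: -567050197/142921 + I*√59/10683 ≈ -3967.6 + 0.00071901*I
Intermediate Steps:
o = -I*√59/3 (o = -√((895 - 1*800) - 154)/3 = -√((895 - 800) - 154)/3 = -√(95 - 154)/3 = -I*√59/3 ≈ -2.5604*I)
m(L, P) = -45/8 (m(L, P) = (⅛)*(-45) = -45/8)
1813/(m((3 + 5)*2, 50)/(-1217) - 949/2056) + o/(-3561) = 1813/(-45/8/(-1217) - 949/2056) - I*√59/3/(-3561) = 1813/(-45/8*(-1/1217) - 949*1/2056) - I*√59/3*(-1/3561) = 1813/(45/9736 - 949/2056) + I*√59/10683 = 1813/(-142921/312769) + I*√59/10683 = 1813*(-312769/142921) + I*√59/10683 = -567050197/142921 + I*√59/10683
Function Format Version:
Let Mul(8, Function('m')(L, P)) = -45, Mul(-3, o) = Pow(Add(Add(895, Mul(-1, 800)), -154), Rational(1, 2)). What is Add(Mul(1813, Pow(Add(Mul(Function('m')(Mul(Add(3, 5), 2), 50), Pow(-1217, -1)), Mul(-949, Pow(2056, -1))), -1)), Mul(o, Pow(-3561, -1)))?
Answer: Add(Rational(-567050197, 142921), Mul(Rational(1, 10683), I, Pow(59, Rational(1, 2)))) ≈ Add(-3967.6, Mul(0.00071901, I))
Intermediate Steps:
o = Mul(Rational(-1, 3), I, Pow(59, Rational(1, 2))) (o = Mul(Rational(-1, 3), Pow(Add(Add(895, Mul(-1, 800)), -154), Rational(1, 2))) = Mul(Rational(-1, 3), Pow(Add(Add(895, -800), -154), Rational(1, 2))) = Mul(Rational(-1, 3), Pow(Add(95, -154), Rational(1, 2))) = Mul(Rational(-1, 3), Pow(-59, Rational(1, 2))) = Mul(Rational(-1, 3), Mul(I, Pow(59, Rational(1, 2)))) = Mul(Rational(-1, 3), I, Pow(59, Rational(1, 2))) ≈ Mul(-2.5604, I))
Function('m')(L, P) = Rational(-45, 8) (Function('m')(L, P) = Mul(Rational(1, 8), -45) = Rational(-45, 8))
Add(Mul(1813, Pow(Add(Mul(Function('m')(Mul(Add(3, 5), 2), 50), Pow(-1217, -1)), Mul(-949, Pow(2056, -1))), -1)), Mul(o, Pow(-3561, -1))) = Add(Mul(1813, Pow(Add(Mul(Rational(-45, 8), Pow(-1217, -1)), Mul(-949, Pow(2056, -1))), -1)), Mul(Mul(Rational(-1, 3), I, Pow(59, Rational(1, 2))), Pow(-3561, -1))) = Add(Mul(1813, Pow(Add(Mul(Rational(-45, 8), Rational(-1, 1217)), Mul(-949, Rational(1, 2056))), -1)), Mul(Mul(Rational(-1, 3), I, Pow(59, Rational(1, 2))), Rational(-1, 3561))) = Add(Mul(1813, Pow(Add(Rational(45, 9736), Rational(-949, 2056)), -1)), Mul(Rational(1, 10683), I, Pow(59, Rational(1, 2)))) = Add(Mul(1813, Pow(Rational(-142921, 312769), -1)), Mul(Rational(1, 10683), I, Pow(59, Rational(1, 2)))) = Add(Mul(1813, Rational(-312769, 142921)), Mul(Rational(1, 10683), I, Pow(59, Rational(1, 2)))) = Add(Rational(-567050197, 142921), Mul(Rational(1, 10683), I, Pow(59, Rational(1, 2))))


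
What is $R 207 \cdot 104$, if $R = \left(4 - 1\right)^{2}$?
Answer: $193752$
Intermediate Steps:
$R = 9$ ($R = 3^{2} = 9$)
$R 207 \cdot 104 = 9 \cdot 207 \cdot 104 = 1863 \cdot 104 = 193752$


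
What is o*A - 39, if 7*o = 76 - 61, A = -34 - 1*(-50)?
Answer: -33/7 ≈ -4.7143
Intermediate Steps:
A = 16 (A = -34 + 50 = 16)
o = 15/7 (o = (76 - 61)/7 = (⅐)*15 = 15/7 ≈ 2.1429)
o*A - 39 = (15/7)*16 - 39 = 240/7 - 39 = -33/7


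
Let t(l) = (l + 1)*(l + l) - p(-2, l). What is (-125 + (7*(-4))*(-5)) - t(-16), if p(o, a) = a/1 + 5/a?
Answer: -7701/16 ≈ -481.31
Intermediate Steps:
p(o, a) = a + 5/a (p(o, a) = a*1 + 5/a = a + 5/a)
t(l) = -l - 5/l + 2*l*(1 + l) (t(l) = (l + 1)*(l + l) - (l + 5/l) = (1 + l)*(2*l) + (-l - 5/l) = 2*l*(1 + l) + (-l - 5/l) = -l - 5/l + 2*l*(1 + l))
(-125 + (7*(-4))*(-5)) - t(-16) = (-125 + (7*(-4))*(-5)) - (-16 - 5/(-16) + 2*(-16)**2) = (-125 - 28*(-5)) - (-16 - 5*(-1/16) + 2*256) = (-125 + 140) - (-16 + 5/16 + 512) = 15 - 1*7941/16 = 15 - 7941/16 = -7701/16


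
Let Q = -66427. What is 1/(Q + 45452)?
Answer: -1/20975 ≈ -4.7676e-5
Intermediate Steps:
1/(Q + 45452) = 1/(-66427 + 45452) = 1/(-20975) = -1/20975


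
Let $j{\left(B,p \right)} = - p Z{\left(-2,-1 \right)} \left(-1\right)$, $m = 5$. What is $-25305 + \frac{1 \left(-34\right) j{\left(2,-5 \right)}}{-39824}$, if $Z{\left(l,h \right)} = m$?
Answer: $- \frac{503873585}{19912} \approx -25305.0$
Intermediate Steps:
$Z{\left(l,h \right)} = 5$
$j{\left(B,p \right)} = 5 p$ ($j{\left(B,p \right)} = - p 5 \left(-1\right) = - 5 p \left(-1\right) = 5 p$)
$-25305 + \frac{1 \left(-34\right) j{\left(2,-5 \right)}}{-39824} = -25305 + \frac{1 \left(-34\right) 5 \left(-5\right)}{-39824} = -25305 + \left(-34\right) \left(-25\right) \left(- \frac{1}{39824}\right) = -25305 + 850 \left(- \frac{1}{39824}\right) = -25305 - \frac{425}{19912} = - \frac{503873585}{19912}$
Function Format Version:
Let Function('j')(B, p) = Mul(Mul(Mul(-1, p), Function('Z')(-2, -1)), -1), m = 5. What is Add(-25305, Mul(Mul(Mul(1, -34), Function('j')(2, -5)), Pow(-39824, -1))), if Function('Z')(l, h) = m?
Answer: Rational(-503873585, 19912) ≈ -25305.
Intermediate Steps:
Function('Z')(l, h) = 5
Function('j')(B, p) = Mul(5, p) (Function('j')(B, p) = Mul(Mul(Mul(-1, p), 5), -1) = Mul(Mul(-5, p), -1) = Mul(5, p))
Add(-25305, Mul(Mul(Mul(1, -34), Function('j')(2, -5)), Pow(-39824, -1))) = Add(-25305, Mul(Mul(Mul(1, -34), Mul(5, -5)), Pow(-39824, -1))) = Add(-25305, Mul(Mul(-34, -25), Rational(-1, 39824))) = Add(-25305, Mul(850, Rational(-1, 39824))) = Add(-25305, Rational(-425, 19912)) = Rational(-503873585, 19912)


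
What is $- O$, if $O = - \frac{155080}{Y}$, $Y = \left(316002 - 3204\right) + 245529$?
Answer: $\frac{155080}{558327} \approx 0.27776$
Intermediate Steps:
$Y = 558327$ ($Y = 312798 + 245529 = 558327$)
$O = - \frac{155080}{558327} \approx -0.27776$
$- O = \left(-1\right) \left(- \frac{155080}{558327}\right) = \frac{155080}{558327}$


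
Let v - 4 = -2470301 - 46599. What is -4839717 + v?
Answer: -7356613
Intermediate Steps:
v = -2516896 (v = 4 + (-2470301 - 46599) = 4 - 2516900 = -2516896)
-4839717 + v = -4839717 - 2516896 = -7356613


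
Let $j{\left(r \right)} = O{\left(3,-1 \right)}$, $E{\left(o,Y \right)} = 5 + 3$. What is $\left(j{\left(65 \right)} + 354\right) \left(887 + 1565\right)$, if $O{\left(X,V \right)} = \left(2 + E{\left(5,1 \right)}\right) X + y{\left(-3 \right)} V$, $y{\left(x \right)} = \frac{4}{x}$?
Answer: $\frac{2834512}{3} \approx 9.4484 \cdot 10^{5}$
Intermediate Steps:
$E{\left(o,Y \right)} = 8$
$O{\left(X,V \right)} = 10 X - \frac{4 V}{3}$ ($O{\left(X,V \right)} = \left(2 + 8\right) X + \frac{4}{-3} V = 10 X + 4 \left(- \frac{1}{3}\right) V = 10 X - \frac{4 V}{3}$)
$j{\left(r \right)} = \frac{94}{3}$ ($j{\left(r \right)} = 10 \cdot 3 - - \frac{4}{3} = 30 + \frac{4}{3} = \frac{94}{3}$)
$\left(j{\left(65 \right)} + 354\right) \left(887 + 1565\right) = \left(\frac{94}{3} + 354\right) \left(887 + 1565\right) = \frac{1156}{3} \cdot 2452 = \frac{2834512}{3}$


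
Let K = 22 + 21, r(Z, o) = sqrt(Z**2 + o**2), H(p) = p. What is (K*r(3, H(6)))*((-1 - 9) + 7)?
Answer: -387*sqrt(5) ≈ -865.36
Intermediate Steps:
K = 43
(K*r(3, H(6)))*((-1 - 9) + 7) = (43*sqrt(3**2 + 6**2))*((-1 - 9) + 7) = (43*sqrt(9 + 36))*(-10 + 7) = (43*sqrt(45))*(-3) = (43*(3*sqrt(5)))*(-3) = (129*sqrt(5))*(-3) = -387*sqrt(5)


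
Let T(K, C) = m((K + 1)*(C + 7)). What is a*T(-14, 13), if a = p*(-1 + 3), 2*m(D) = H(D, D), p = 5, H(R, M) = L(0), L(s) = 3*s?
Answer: 0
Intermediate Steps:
H(R, M) = 0 (H(R, M) = 3*0 = 0)
m(D) = 0 (m(D) = (½)*0 = 0)
T(K, C) = 0
a = 10 (a = 5*(-1 + 3) = 5*2 = 10)
a*T(-14, 13) = 10*0 = 0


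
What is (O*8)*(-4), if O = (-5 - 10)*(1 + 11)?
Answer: 5760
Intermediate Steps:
O = -180 (O = -15*12 = -180)
(O*8)*(-4) = -180*8*(-4) = -1440*(-4) = 5760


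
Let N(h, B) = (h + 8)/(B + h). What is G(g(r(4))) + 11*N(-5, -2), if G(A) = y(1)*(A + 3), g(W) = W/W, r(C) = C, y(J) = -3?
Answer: -117/7 ≈ -16.714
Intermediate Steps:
N(h, B) = (8 + h)/(B + h)
g(W) = 1
G(A) = -9 - 3*A (G(A) = -3*(A + 3) = -3*(3 + A) = -9 - 3*A)
G(g(r(4))) + 11*N(-5, -2) = (-9 - 3*1) + 11*((8 - 5)/(-2 - 5)) = (-9 - 3) + 11*(3/(-7)) = -12 + 11*(-1/7*3) = -12 + 11*(-3/7) = -12 - 33/7 = -117/7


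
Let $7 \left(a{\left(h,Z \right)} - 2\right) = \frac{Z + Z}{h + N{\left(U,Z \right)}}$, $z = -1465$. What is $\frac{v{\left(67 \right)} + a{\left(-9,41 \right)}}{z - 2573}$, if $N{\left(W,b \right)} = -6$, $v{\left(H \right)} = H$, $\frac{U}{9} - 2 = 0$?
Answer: $- \frac{7163}{423990} \approx -0.016894$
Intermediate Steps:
$U = 18$ ($U = 18 + 9 \cdot 0 = 18 + 0 = 18$)
$a{\left(h,Z \right)} = 2 + \frac{2 Z}{7 \left(-6 + h\right)}$ ($a{\left(h,Z \right)} = 2 + \frac{\left(Z + Z\right) \frac{1}{h - 6}}{7} = 2 + \frac{2 Z \frac{1}{-6 + h}}{7} = 2 + \frac{2 Z}{7 \left(-6 + h\right)}$)
$\frac{v{\left(67 \right)} + a{\left(-9,41 \right)}}{z - 2573} = \frac{67 + \frac{2 \left(-42 + 41 + 7 \left(-9\right)\right)}{7 \left(-6 - 9\right)}}{-1465 - 2573} = \frac{67 + \frac{2 \left(-42 + 41 - 63\right)}{7 \left(-15\right)}}{-4038} = \left(67 + \frac{2}{7} \left(- \frac{1}{15}\right) \left(-64\right)\right) \left(- \frac{1}{4038}\right) = \left(67 + \frac{128}{105}\right) \left(- \frac{1}{4038}\right) = \frac{7163}{105} \left(- \frac{1}{4038}\right) = - \frac{7163}{423990}$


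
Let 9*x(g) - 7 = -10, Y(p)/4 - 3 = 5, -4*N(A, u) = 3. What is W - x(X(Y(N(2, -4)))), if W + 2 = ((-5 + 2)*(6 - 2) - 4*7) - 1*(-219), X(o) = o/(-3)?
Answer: 532/3 ≈ 177.33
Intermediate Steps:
N(A, u) = -¾ (N(A, u) = -¼*3 = -¾)
Y(p) = 32 (Y(p) = 12 + 4*5 = 12 + 20 = 32)
X(o) = -o/3 (X(o) = o*(-⅓) = -o/3)
x(g) = -⅓ (x(g) = 7/9 + (⅑)*(-10) = 7/9 - 10/9 = -⅓)
W = 177 (W = -2 + (((-5 + 2)*(6 - 2) - 4*7) - 1*(-219)) = -2 + ((-3*4 - 28) + 219) = -2 + ((-12 - 28) + 219) = -2 + (-40 + 219) = -2 + 179 = 177)
W - x(X(Y(N(2, -4)))) = 177 - 1*(-⅓) = 177 + ⅓ = 532/3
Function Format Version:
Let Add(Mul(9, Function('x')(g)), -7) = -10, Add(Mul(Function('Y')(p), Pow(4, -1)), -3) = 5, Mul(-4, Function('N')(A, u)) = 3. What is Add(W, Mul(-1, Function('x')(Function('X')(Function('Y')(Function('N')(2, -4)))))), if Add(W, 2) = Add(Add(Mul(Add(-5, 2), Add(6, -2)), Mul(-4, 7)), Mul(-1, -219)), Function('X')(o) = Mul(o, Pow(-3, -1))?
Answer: Rational(532, 3) ≈ 177.33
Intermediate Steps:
Function('N')(A, u) = Rational(-3, 4) (Function('N')(A, u) = Mul(Rational(-1, 4), 3) = Rational(-3, 4))
Function('Y')(p) = 32 (Function('Y')(p) = Add(12, Mul(4, 5)) = Add(12, 20) = 32)
Function('X')(o) = Mul(Rational(-1, 3), o) (Function('X')(o) = Mul(o, Rational(-1, 3)) = Mul(Rational(-1, 3), o))
Function('x')(g) = Rational(-1, 3) (Function('x')(g) = Add(Rational(7, 9), Mul(Rational(1, 9), -10)) = Add(Rational(7, 9), Rational(-10, 9)) = Rational(-1, 3))
W = 177 (W = Add(-2, Add(Add(Mul(Add(-5, 2), Add(6, -2)), Mul(-4, 7)), Mul(-1, -219))) = Add(-2, Add(Add(Mul(-3, 4), -28), 219)) = Add(-2, Add(Add(-12, -28), 219)) = Add(-2, Add(-40, 219)) = Add(-2, 179) = 177)
Add(W, Mul(-1, Function('x')(Function('X')(Function('Y')(Function('N')(2, -4)))))) = Add(177, Mul(-1, Rational(-1, 3))) = Add(177, Rational(1, 3)) = Rational(532, 3)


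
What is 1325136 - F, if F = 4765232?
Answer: -3440096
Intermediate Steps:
1325136 - F = 1325136 - 1*4765232 = 1325136 - 4765232 = -3440096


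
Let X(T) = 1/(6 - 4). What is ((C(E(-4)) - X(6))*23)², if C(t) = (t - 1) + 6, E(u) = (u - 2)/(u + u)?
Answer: 233289/16 ≈ 14581.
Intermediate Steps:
E(u) = (-2 + u)/(2*u) (E(u) = (-2 + u)/((2*u)) = (-2 + u)*(1/(2*u)) = (-2 + u)/(2*u))
C(t) = 5 + t (C(t) = (-1 + t) + 6 = 5 + t)
X(T) = ½ (X(T) = 1/2 = ½)
((C(E(-4)) - X(6))*23)² = (((5 + (½)*(-2 - 4)/(-4)) - 1*½)*23)² = (((5 + (½)*(-¼)*(-6)) - ½)*23)² = (((5 + ¾) - ½)*23)² = ((23/4 - ½)*23)² = ((21/4)*23)² = (483/4)² = 233289/16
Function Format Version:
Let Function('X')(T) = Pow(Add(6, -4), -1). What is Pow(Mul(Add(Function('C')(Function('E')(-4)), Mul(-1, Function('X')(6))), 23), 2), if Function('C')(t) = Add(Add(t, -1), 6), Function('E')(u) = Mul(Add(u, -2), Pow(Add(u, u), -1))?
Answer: Rational(233289, 16) ≈ 14581.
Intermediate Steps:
Function('E')(u) = Mul(Rational(1, 2), Pow(u, -1), Add(-2, u)) (Function('E')(u) = Mul(Add(-2, u), Pow(Mul(2, u), -1)) = Mul(Add(-2, u), Mul(Rational(1, 2), Pow(u, -1))) = Mul(Rational(1, 2), Pow(u, -1), Add(-2, u)))
Function('C')(t) = Add(5, t) (Function('C')(t) = Add(Add(-1, t), 6) = Add(5, t))
Function('X')(T) = Rational(1, 2) (Function('X')(T) = Pow(2, -1) = Rational(1, 2))
Pow(Mul(Add(Function('C')(Function('E')(-4)), Mul(-1, Function('X')(6))), 23), 2) = Pow(Mul(Add(Add(5, Mul(Rational(1, 2), Pow(-4, -1), Add(-2, -4))), Mul(-1, Rational(1, 2))), 23), 2) = Pow(Mul(Add(Add(5, Mul(Rational(1, 2), Rational(-1, 4), -6)), Rational(-1, 2)), 23), 2) = Pow(Mul(Add(Add(5, Rational(3, 4)), Rational(-1, 2)), 23), 2) = Pow(Mul(Add(Rational(23, 4), Rational(-1, 2)), 23), 2) = Pow(Mul(Rational(21, 4), 23), 2) = Pow(Rational(483, 4), 2) = Rational(233289, 16)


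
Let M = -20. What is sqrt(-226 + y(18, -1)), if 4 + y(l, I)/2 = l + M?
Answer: I*sqrt(238) ≈ 15.427*I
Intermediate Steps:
y(l, I) = -48 + 2*l (y(l, I) = -8 + 2*(l - 20) = -8 + 2*(-20 + l) = -8 + (-40 + 2*l) = -48 + 2*l)
sqrt(-226 + y(18, -1)) = sqrt(-226 + (-48 + 2*18)) = sqrt(-226 + (-48 + 36)) = sqrt(-226 - 12) = sqrt(-238) = I*sqrt(238)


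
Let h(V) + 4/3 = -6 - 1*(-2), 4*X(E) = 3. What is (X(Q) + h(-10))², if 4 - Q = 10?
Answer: 3025/144 ≈ 21.007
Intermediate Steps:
Q = -6 (Q = 4 - 1*10 = 4 - 10 = -6)
X(E) = ¾ (X(E) = (¼)*3 = ¾)
h(V) = -16/3 (h(V) = -4/3 + (-6 - 1*(-2)) = -4/3 + (-6 + 2) = -4/3 - 4 = -16/3)
(X(Q) + h(-10))² = (¾ - 16/3)² = (-55/12)² = 3025/144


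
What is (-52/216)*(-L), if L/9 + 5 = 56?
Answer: 221/2 ≈ 110.50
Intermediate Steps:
L = 459 (L = -45 + 9*56 = -45 + 504 = 459)
(-52/216)*(-L) = (-52/216)*(-1*459) = ((1/216)*(-52))*(-459) = -13/54*(-459) = 221/2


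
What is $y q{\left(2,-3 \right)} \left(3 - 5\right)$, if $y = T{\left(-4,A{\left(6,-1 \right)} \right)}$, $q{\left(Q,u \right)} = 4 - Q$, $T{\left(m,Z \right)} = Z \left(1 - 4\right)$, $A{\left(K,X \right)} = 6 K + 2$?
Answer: $456$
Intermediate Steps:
$A{\left(K,X \right)} = 2 + 6 K$
$T{\left(m,Z \right)} = - 3 Z$ ($T{\left(m,Z \right)} = Z \left(-3\right) = - 3 Z$)
$y = -114$ ($y = - 3 \left(2 + 6 \cdot 6\right) = - 3 \left(2 + 36\right) = \left(-3\right) 38 = -114$)
$y q{\left(2,-3 \right)} \left(3 - 5\right) = - 114 \left(4 - 2\right) \left(3 - 5\right) = - 114 \left(4 - 2\right) \left(-2\right) = \left(-114\right) 2 \left(-2\right) = \left(-228\right) \left(-2\right) = 456$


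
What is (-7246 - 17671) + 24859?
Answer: -58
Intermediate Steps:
(-7246 - 17671) + 24859 = -24917 + 24859 = -58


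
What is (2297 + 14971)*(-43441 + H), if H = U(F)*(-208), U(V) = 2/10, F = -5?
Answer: -3754287684/5 ≈ -7.5086e+8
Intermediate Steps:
U(V) = ⅕ (U(V) = 2*(⅒) = ⅕)
H = -208/5 (H = (⅕)*(-208) = -208/5 ≈ -41.600)
(2297 + 14971)*(-43441 + H) = (2297 + 14971)*(-43441 - 208/5) = 17268*(-217413/5) = -3754287684/5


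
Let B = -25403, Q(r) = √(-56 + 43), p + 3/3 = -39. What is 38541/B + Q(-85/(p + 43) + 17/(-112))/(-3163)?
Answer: -38541/25403 - I*√13/3163 ≈ -1.5172 - 0.0011399*I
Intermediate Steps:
p = -40 (p = -1 - 39 = -40)
Q(r) = I*√13 (Q(r) = √(-13) = I*√13)
38541/B + Q(-85/(p + 43) + 17/(-112))/(-3163) = 38541/(-25403) + (I*√13)/(-3163) = 38541*(-1/25403) + (I*√13)*(-1/3163) = -38541/25403 - I*√13/3163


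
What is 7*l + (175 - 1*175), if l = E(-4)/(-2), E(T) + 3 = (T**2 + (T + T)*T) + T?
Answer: -287/2 ≈ -143.50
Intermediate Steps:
E(T) = -3 + T + 3*T**2 (E(T) = -3 + ((T**2 + (T + T)*T) + T) = -3 + ((T**2 + (2*T)*T) + T) = -3 + ((T**2 + 2*T**2) + T) = -3 + (3*T**2 + T) = -3 + (T + 3*T**2) = -3 + T + 3*T**2)
l = -41/2 (l = (-3 - 4 + 3*(-4)**2)/(-2) = (-3 - 4 + 3*16)*(-1/2) = (-3 - 4 + 48)*(-1/2) = 41*(-1/2) = -41/2 ≈ -20.500)
7*l + (175 - 1*175) = 7*(-41/2) + (175 - 1*175) = -287/2 + (175 - 175) = -287/2 + 0 = -287/2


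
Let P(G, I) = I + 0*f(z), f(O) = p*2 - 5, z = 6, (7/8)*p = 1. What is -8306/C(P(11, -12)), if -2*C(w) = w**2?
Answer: 4153/36 ≈ 115.36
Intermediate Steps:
p = 8/7 (p = (8/7)*1 = 8/7 ≈ 1.1429)
f(O) = -19/7 (f(O) = (8/7)*2 - 5 = 16/7 - 5 = -19/7)
P(G, I) = I (P(G, I) = I + 0*(-19/7) = I + 0 = I)
C(w) = -w**2/2
-8306/C(P(11, -12)) = -8306/((-1/2*(-12)**2)) = -8306/((-1/2*144)) = -8306/(-72) = -8306*(-1/72) = 4153/36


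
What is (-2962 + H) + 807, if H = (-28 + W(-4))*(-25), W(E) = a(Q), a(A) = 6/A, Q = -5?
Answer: -1425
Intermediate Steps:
W(E) = -6/5 (W(E) = 6/(-5) = 6*(-⅕) = -6/5)
H = 730 (H = (-28 - 6/5)*(-25) = -146/5*(-25) = 730)
(-2962 + H) + 807 = (-2962 + 730) + 807 = -2232 + 807 = -1425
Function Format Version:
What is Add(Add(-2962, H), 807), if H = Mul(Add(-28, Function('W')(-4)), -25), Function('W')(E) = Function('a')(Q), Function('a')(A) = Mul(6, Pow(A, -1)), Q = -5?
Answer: -1425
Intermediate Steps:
Function('W')(E) = Rational(-6, 5) (Function('W')(E) = Mul(6, Pow(-5, -1)) = Mul(6, Rational(-1, 5)) = Rational(-6, 5))
H = 730 (H = Mul(Add(-28, Rational(-6, 5)), -25) = Mul(Rational(-146, 5), -25) = 730)
Add(Add(-2962, H), 807) = Add(Add(-2962, 730), 807) = Add(-2232, 807) = -1425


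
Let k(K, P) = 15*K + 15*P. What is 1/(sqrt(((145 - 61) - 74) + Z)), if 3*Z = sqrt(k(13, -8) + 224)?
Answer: sqrt(3)/sqrt(30 + sqrt(299)) ≈ 0.25187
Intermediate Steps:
Z = sqrt(299)/3 (Z = sqrt((15*13 + 15*(-8)) + 224)/3 = sqrt((195 - 120) + 224)/3 = sqrt(75 + 224)/3 = sqrt(299)/3 ≈ 5.7639)
1/(sqrt(((145 - 61) - 74) + Z)) = 1/(sqrt(((145 - 61) - 74) + sqrt(299)/3)) = 1/(sqrt((84 - 74) + sqrt(299)/3)) = 1/(sqrt(10 + sqrt(299)/3)) = 1/sqrt(10 + sqrt(299)/3)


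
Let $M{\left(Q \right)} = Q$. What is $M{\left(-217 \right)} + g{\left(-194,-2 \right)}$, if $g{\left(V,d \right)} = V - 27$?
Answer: $-438$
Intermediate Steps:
$g{\left(V,d \right)} = -27 + V$ ($g{\left(V,d \right)} = V - 27 = -27 + V$)
$M{\left(-217 \right)} + g{\left(-194,-2 \right)} = -217 - 221 = -438$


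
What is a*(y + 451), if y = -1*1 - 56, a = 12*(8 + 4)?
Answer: 56736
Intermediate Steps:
a = 144 (a = 12*12 = 144)
y = -57 (y = -1 - 56 = -57)
a*(y + 451) = 144*(-57 + 451) = 144*394 = 56736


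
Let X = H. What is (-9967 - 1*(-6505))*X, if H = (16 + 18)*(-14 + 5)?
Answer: 1059372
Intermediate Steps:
H = -306 (H = 34*(-9) = -306)
X = -306
(-9967 - 1*(-6505))*X = (-9967 - 1*(-6505))*(-306) = (-9967 + 6505)*(-306) = -3462*(-306) = 1059372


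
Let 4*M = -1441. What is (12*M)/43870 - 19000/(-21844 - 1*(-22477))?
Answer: -836266459/27769710 ≈ -30.114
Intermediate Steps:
M = -1441/4 (M = (¼)*(-1441) = -1441/4 ≈ -360.25)
(12*M)/43870 - 19000/(-21844 - 1*(-22477)) = (12*(-1441/4))/43870 - 19000/(-21844 - 1*(-22477)) = -4323*1/43870 - 19000/(-21844 + 22477) = -4323/43870 - 19000/633 = -836266459/27769710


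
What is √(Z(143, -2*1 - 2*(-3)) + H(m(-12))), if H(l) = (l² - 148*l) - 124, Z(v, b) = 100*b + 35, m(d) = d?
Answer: √2231 ≈ 47.233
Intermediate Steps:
Z(v, b) = 35 + 100*b
H(l) = -124 + l² - 148*l
√(Z(143, -2*1 - 2*(-3)) + H(m(-12))) = √((35 + 100*(-2*1 - 2*(-3))) + (-124 + (-12)² - 148*(-12))) = √((35 + 100*(-2 + 6)) + (-124 + 144 + 1776)) = √((35 + 100*4) + 1796) = √((35 + 400) + 1796) = √(435 + 1796) = √2231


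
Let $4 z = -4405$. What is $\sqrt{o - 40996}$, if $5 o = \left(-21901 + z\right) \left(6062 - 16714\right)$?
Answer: $\frac{\sqrt{1224074935}}{5} \approx 6997.4$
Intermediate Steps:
$z = - \frac{4405}{4}$ ($z = \frac{1}{4} \left(-4405\right) = - \frac{4405}{4} \approx -1101.3$)
$o = \frac{245019967}{5}$ ($o = \frac{\left(-21901 - \frac{4405}{4}\right) \left(6062 - 16714\right)}{5} = \frac{\left(- \frac{92009}{4}\right) \left(-10652\right)}{5} = \frac{1}{5} \cdot 245019967 = \frac{245019967}{5} \approx 4.9004 \cdot 10^{7}$)
$\sqrt{o - 40996} = \sqrt{\frac{245019967}{5} - 40996} = \sqrt{\frac{244814987}{5}} = \frac{\sqrt{1224074935}}{5}$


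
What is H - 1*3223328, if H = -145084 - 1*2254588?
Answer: -5623000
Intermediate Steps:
H = -2399672 (H = -145084 - 2254588 = -2399672)
H - 1*3223328 = -2399672 - 1*3223328 = -2399672 - 3223328 = -5623000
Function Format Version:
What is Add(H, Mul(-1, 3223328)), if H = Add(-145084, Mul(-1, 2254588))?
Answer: -5623000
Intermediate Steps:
H = -2399672 (H = Add(-145084, -2254588) = -2399672)
Add(H, Mul(-1, 3223328)) = Add(-2399672, Mul(-1, 3223328)) = Add(-2399672, -3223328) = -5623000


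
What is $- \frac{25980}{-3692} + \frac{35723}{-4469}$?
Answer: $- \frac{3946174}{4124887} \approx -0.95667$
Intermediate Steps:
$- \frac{25980}{-3692} + \frac{35723}{-4469} = \left(-25980\right) \left(- \frac{1}{3692}\right) + 35723 \left(- \frac{1}{4469}\right) = \frac{6495}{923} - \frac{35723}{4469} = - \frac{3946174}{4124887}$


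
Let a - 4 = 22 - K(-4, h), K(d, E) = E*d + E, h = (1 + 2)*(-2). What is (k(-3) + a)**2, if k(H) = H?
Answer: 25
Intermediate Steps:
h = -6 (h = 3*(-2) = -6)
K(d, E) = E + E*d
a = 8 (a = 4 + (22 - (-6)*(1 - 4)) = 4 + (22 - (-6)*(-3)) = 4 + (22 - 1*18) = 4 + (22 - 18) = 4 + 4 = 8)
(k(-3) + a)**2 = (-3 + 8)**2 = 5**2 = 25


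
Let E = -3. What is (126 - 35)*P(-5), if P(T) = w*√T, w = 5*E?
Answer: -1365*I*√5 ≈ -3052.2*I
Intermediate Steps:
w = -15 (w = 5*(-3) = -15)
P(T) = -15*√T
(126 - 35)*P(-5) = (126 - 35)*(-15*I*√5) = 91*(-15*I*√5) = -1365*I*√5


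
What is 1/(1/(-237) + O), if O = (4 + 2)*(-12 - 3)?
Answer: -237/21331 ≈ -0.011111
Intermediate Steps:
O = -90 (O = 6*(-15) = -90)
1/(1/(-237) + O) = 1/(1/(-237) - 90) = 1/(-1/237 - 90) = 1/(-21331/237) = -237/21331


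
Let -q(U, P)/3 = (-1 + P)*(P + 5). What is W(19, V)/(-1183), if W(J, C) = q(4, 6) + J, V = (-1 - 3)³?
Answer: 146/1183 ≈ 0.12341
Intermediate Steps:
q(U, P) = -3*(-1 + P)*(5 + P) (q(U, P) = -3*(-1 + P)*(P + 5) = -3*(-1 + P)*(5 + P))
V = -64 (V = (-4)³ = -64)
W(J, C) = -165 + J (W(J, C) = (15 - 12*6 - 3*6²) + J = (15 - 72 - 3*36) + J = (15 - 72 - 108) + J = -165 + J)
W(19, V)/(-1183) = (-165 + 19)/(-1183) = -146*(-1/1183) = 146/1183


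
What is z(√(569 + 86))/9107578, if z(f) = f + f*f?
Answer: 655/9107578 + √655/9107578 ≈ 7.4728e-5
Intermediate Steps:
z(f) = f + f²
z(√(569 + 86))/9107578 = (√(569 + 86)*(1 + √(569 + 86)))/9107578 = (√655*(1 + √655))*(1/9107578) = √655*(1 + √655)/9107578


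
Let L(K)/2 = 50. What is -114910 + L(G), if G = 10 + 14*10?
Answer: -114810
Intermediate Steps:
G = 150 (G = 10 + 140 = 150)
L(K) = 100 (L(K) = 2*50 = 100)
-114910 + L(G) = -114910 + 100 = -114810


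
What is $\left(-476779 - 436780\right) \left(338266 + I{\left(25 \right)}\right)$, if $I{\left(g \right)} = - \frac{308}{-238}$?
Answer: $- \frac{5253461226096}{17} \approx -3.0903 \cdot 10^{11}$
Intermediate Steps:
$I{\left(g \right)} = \frac{22}{17}$ ($I{\left(g \right)} = \left(-308\right) \left(- \frac{1}{238}\right) = \frac{22}{17}$)
$\left(-476779 - 436780\right) \left(338266 + I{\left(25 \right)}\right) = \left(-476779 - 436780\right) \left(338266 + \frac{22}{17}\right) = \left(-913559\right) \frac{5750544}{17} = - \frac{5253461226096}{17}$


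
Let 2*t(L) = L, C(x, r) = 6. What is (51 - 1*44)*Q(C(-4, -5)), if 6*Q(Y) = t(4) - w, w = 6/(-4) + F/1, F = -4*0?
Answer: 49/12 ≈ 4.0833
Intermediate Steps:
F = 0
t(L) = L/2
w = -3/2 (w = 6/(-4) + 0/1 = 6*(-1/4) + 0*1 = -3/2 + 0 = -3/2 ≈ -1.5000)
Q(Y) = 7/12 (Q(Y) = ((1/2)*4 - 1*(-3/2))/6 = (2 + 3/2)/6 = (1/6)*(7/2) = 7/12)
(51 - 1*44)*Q(C(-4, -5)) = (51 - 1*44)*(7/12) = (51 - 44)*(7/12) = 7*(7/12) = 49/12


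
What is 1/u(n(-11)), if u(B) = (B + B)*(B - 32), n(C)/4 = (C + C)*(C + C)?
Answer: 1/7372288 ≈ 1.3564e-7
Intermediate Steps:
n(C) = 16*C**2 (n(C) = 4*((C + C)*(C + C)) = 4*((2*C)*(2*C)) = 4*(4*C**2) = 16*C**2)
u(B) = 2*B*(-32 + B) (u(B) = (2*B)*(-32 + B) = 2*B*(-32 + B))
1/u(n(-11)) = 1/(2*(16*(-11)**2)*(-32 + 16*(-11)**2)) = 1/(2*(16*121)*(-32 + 16*121)) = 1/(2*1936*(-32 + 1936)) = 1/(2*1936*1904) = 1/7372288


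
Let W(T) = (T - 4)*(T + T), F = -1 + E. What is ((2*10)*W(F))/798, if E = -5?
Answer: 400/133 ≈ 3.0075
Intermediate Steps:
F = -6 (F = -1 - 5 = -6)
W(T) = 2*T*(-4 + T) (W(T) = (-4 + T)*(2*T) = 2*T*(-4 + T))
((2*10)*W(F))/798 = ((2*10)*(2*(-6)*(-4 - 6)))/798 = (20*(2*(-6)*(-10)))*(1/798) = (20*120)*(1/798) = 2400*(1/798) = 400/133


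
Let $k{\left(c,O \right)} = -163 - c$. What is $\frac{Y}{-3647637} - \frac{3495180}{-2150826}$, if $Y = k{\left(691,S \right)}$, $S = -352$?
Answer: $\frac{303594873692}{186796011861} \approx 1.6253$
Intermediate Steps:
$Y = -854$ ($Y = -163 - 691 = -854$)
$\frac{Y}{-3647637} - \frac{3495180}{-2150826} = - \frac{854}{-3647637} - \frac{3495180}{-2150826} = \left(-854\right) \left(- \frac{1}{3647637}\right) - - \frac{582530}{358471} = \frac{122}{521091} + \frac{582530}{358471} = \frac{303594873692}{186796011861}$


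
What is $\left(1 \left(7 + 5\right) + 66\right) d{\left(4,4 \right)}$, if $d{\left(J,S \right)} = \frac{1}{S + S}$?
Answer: $\frac{39}{4} \approx 9.75$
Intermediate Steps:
$d{\left(J,S \right)} = \frac{1}{2 S}$
$\left(1 \left(7 + 5\right) + 66\right) d{\left(4,4 \right)} = \left(1 \left(7 + 5\right) + 66\right) \frac{1}{2 \cdot 4} = \left(1 \cdot 12 + 66\right) \frac{1}{2} \cdot \frac{1}{4} = \left(12 + 66\right) \frac{1}{8} = 78 \cdot \frac{1}{8} = \frac{39}{4}$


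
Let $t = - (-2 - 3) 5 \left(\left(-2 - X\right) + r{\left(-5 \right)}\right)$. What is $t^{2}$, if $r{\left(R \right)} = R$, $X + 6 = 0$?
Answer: $625$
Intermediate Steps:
$X = -6$ ($X = -6 + 0 = -6$)
$t = -25$ ($t = - (-2 - 3) 5 \left(\left(-2 - -6\right) - 5\right) = - (-2 - 3) 5 \left(\left(-2 + 6\right) - 5\right) = \left(-1\right) \left(-5\right) 5 \left(4 - 5\right) = 5 \cdot 5 \left(-1\right) = 25 \left(-1\right) = -25$)
$t^{2} = \left(-25\right)^{2} = 625$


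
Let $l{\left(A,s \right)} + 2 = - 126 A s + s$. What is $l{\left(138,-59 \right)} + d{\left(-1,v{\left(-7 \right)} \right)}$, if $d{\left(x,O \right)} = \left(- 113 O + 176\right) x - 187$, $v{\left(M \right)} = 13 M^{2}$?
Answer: $1097449$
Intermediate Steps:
$l{\left(A,s \right)} = -2 + s - 126 A s$ ($l{\left(A,s \right)} = -2 + \left(- 126 A s + s\right) = -2 - \left(- s + 126 A s\right) = -2 + s - 126 A s$)
$d{\left(x,O \right)} = -187 + x \left(176 - 113 O\right)$ ($d{\left(x,O \right)} = \left(176 - 113 O\right) x - 187 = x \left(176 - 113 O\right) - 187 = -187 + x \left(176 - 113 O\right)$)
$l{\left(138,-59 \right)} + d{\left(-1,v{\left(-7 \right)} \right)} = \left(-2 - 59 - 17388 \left(-59\right)\right) - \left(363 + 113 \cdot 13 \left(-7\right)^{2} \left(-1\right)\right) = \left(-2 - 59 + 1025892\right) - \left(363 + 113 \cdot 13 \cdot 49 \left(-1\right)\right) = 1025831 - \left(363 - 71981\right) = 1025831 - -71618 = 1025831 + 71618 = 1097449$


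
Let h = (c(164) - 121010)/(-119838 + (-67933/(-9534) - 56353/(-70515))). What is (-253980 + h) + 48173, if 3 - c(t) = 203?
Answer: -5526615409910894327/26853520884461 ≈ -2.0581e+5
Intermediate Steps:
c(t) = -200 (c(t) = 3 - 1*203 = 3 - 203 = -200)
h = 27162757370700/26853520884461 (h = (-200 - 121010)/(-119838 + (-67933/(-9534) - 56353/(-70515))) = -121210/(-119838 + (-67933*(-1/9534) - 56353*(-1/70515))) = -121210/(-119838 + (67933/9534 + 56353/70515)) = -121210/(-119838 + 1775854999/224096670) = -121210/(-26853520884461/224096670) = -121210*(-224096670/26853520884461) = 27162757370700/26853520884461 ≈ 1.0115)
(-253980 + h) + 48173 = (-253980 + 27162757370700/26853520884461) + 48173 = -6820230071478034080/26853520884461 + 48173 = -5526615409910894327/26853520884461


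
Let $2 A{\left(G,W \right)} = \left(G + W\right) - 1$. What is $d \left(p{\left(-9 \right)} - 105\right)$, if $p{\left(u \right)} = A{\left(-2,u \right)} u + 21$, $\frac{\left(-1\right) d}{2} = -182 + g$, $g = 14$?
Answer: $-10080$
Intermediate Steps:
$d = 336$ ($d = - 2 \left(-182 + 14\right) = \left(-2\right) \left(-168\right) = 336$)
$A{\left(G,W \right)} = - \frac{1}{2} + \frac{G}{2} + \frac{W}{2}$ ($A{\left(G,W \right)} = \frac{\left(G + W\right) - 1}{2} = \frac{-1 + G + W}{2} = - \frac{1}{2} + \frac{G}{2} + \frac{W}{2}$)
$p{\left(u \right)} = 21 + u \left(- \frac{3}{2} + \frac{u}{2}\right)$ ($p{\left(u \right)} = \left(- \frac{1}{2} + \frac{1}{2} \left(-2\right) + \frac{u}{2}\right) u + 21 = \left(- \frac{1}{2} - 1 + \frac{u}{2}\right) u + 21 = \left(- \frac{3}{2} + \frac{u}{2}\right) u + 21 = u \left(- \frac{3}{2} + \frac{u}{2}\right) + 21 = 21 + u \left(- \frac{3}{2} + \frac{u}{2}\right)$)
$d \left(p{\left(-9 \right)} - 105\right) = 336 \left(\left(21 + \frac{1}{2} \left(-9\right) \left(-3 - 9\right)\right) - 105\right) = 336 \left(\left(21 + \frac{1}{2} \left(-9\right) \left(-12\right)\right) + \left(-112 + 7\right)\right) = 336 \left(\left(21 + 54\right) - 105\right) = 336 \left(75 - 105\right) = 336 \left(-30\right) = -10080$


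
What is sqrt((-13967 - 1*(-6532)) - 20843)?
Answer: 3*I*sqrt(3142) ≈ 168.16*I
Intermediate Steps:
sqrt((-13967 - 1*(-6532)) - 20843) = sqrt((-13967 + 6532) - 20843) = sqrt(-7435 - 20843) = sqrt(-28278) = 3*I*sqrt(3142)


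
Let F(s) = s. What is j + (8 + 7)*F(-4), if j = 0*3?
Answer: -60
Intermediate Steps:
j = 0
j + (8 + 7)*F(-4) = 0 + (8 + 7)*(-4) = 0 + 15*(-4) = 0 - 60 = -60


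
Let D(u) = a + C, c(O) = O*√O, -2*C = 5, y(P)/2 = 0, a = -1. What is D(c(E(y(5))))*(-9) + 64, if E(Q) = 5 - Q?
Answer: 191/2 ≈ 95.500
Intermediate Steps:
y(P) = 0 (y(P) = 2*0 = 0)
C = -5/2 (C = -½*5 = -5/2 ≈ -2.5000)
c(O) = O^(3/2)
D(u) = -7/2 (D(u) = -1 - 5/2 = -7/2)
D(c(E(y(5))))*(-9) + 64 = -7/2*(-9) + 64 = 63/2 + 64 = 191/2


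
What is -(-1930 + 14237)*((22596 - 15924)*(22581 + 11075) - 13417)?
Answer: -2763406580405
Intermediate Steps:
-(-1930 + 14237)*((22596 - 15924)*(22581 + 11075) - 13417) = -12307*(6672*33656 - 13417) = -12307*(224552832 - 13417) = -12307*224539415 = -1*2763406580405 = -2763406580405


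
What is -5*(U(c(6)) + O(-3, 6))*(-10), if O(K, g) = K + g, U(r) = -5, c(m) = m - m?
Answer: -100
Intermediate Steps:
c(m) = 0
-5*(U(c(6)) + O(-3, 6))*(-10) = -5*(-5 + (-3 + 6))*(-10) = -5*(-5 + 3)*(-10) = -5*(-2)*(-10) = 10*(-10) = -100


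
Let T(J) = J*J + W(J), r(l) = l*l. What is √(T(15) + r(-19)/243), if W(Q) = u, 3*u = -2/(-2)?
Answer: √165351/27 ≈ 15.061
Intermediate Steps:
r(l) = l²
u = ⅓ (u = (-2/(-2))/3 = (-2*(-½))/3 = (⅓)*1 = ⅓ ≈ 0.33333)
W(Q) = ⅓
T(J) = ⅓ + J² (T(J) = J*J + ⅓ = J² + ⅓ = ⅓ + J²)
√(T(15) + r(-19)/243) = √((⅓ + 15²) + (-19)²/243) = √((⅓ + 225) + 361*(1/243)) = √(676/3 + 361/243) = √(55117/243) = √165351/27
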